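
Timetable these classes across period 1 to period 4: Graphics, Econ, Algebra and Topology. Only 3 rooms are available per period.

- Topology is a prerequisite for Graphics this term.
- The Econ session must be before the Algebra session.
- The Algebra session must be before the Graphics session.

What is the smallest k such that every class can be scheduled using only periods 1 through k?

3 periods

The precedence chain requires at least 3 distinct periods.
With at most 3 per period and 4 classes, at least 2 periods are needed.
3 works (last occupied period: period 3): for example Graphics=period 3, Econ=period 1, Algebra=period 2, Topology=period 1.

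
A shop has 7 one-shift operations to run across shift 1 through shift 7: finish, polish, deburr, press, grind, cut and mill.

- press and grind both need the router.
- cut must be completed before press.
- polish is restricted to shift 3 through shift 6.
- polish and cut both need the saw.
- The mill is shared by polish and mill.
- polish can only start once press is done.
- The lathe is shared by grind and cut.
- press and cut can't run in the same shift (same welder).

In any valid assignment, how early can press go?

shift 2

Precedence pushes press to at least shift 2; downstream work caps press at shift 5.
press at shift 2 is achievable: polish=shift 3, finish=shift 1, deburr=shift 1, mill=shift 1, cut=shift 1, grind=shift 3, press=shift 2.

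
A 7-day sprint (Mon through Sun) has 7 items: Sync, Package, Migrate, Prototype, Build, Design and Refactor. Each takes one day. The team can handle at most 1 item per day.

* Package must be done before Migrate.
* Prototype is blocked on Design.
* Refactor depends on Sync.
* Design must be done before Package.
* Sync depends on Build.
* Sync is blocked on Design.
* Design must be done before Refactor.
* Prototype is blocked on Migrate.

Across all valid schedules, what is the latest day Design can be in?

Tue

Downstream work caps Design at Thu.
Design at Tue is achievable: Sync in Wed; Build in Mon; Design in Tue; Prototype in Sat; Package in Thu; Migrate in Fri; Refactor in Sun.
Nothing later works — the capacity limit rule out every day after Tue.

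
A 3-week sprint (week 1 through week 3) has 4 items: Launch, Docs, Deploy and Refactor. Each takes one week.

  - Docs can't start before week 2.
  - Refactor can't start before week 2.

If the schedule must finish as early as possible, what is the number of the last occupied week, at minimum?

Docs can't be placed before week 2, so the schedule must run through at least week 2.
2 works (last occupied week: week 2): for example Docs in week 2, Refactor in week 2, Deploy in week 1, Launch in week 1.

week 2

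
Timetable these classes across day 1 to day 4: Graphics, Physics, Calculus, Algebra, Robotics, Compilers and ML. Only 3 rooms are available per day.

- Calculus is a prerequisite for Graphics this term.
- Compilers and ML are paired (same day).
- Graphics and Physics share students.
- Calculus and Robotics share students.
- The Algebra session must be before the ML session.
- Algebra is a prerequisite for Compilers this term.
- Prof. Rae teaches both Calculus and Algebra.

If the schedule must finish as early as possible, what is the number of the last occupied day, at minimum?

day 3

The precedence chain requires at least 2 distinct days.
With at most 3 per day and 7 classes, at least 3 days are needed.
3 works (last occupied day: day 3): for example Robotics=day 1; Compilers=day 2; Calculus=day 2; ML=day 2; Graphics=day 3; Algebra=day 1; Physics=day 1.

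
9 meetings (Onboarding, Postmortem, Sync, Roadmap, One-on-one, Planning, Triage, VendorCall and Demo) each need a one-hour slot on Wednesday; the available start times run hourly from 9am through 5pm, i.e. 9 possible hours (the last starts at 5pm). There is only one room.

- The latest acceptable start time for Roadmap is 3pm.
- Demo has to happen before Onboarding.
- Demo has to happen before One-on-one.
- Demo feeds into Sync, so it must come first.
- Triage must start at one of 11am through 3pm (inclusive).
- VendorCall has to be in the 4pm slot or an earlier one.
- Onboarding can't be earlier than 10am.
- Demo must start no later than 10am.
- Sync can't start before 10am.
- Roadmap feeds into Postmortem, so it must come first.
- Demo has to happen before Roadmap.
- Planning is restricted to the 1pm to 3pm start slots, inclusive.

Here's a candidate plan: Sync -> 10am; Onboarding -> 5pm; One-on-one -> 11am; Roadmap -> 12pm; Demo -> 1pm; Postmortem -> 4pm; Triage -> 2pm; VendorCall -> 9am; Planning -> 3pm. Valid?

Roadmap feeds into Postmortem, so it must come first — holds.
Demo feeds into Sync, so it must come first — violated.
Demo must start no later than 10am — violated.
Onboarding can't be earlier than 10am — holds.
Sync can't start before 10am — holds.
Triage must start at one of 11am through 3pm (inclusive) — holds.
The latest acceptable start time for Roadmap is 3pm — holds.
Demo has to happen before One-on-one — violated.
Demo has to happen before Onboarding — holds.
There is only one room — holds.
Planning is restricted to the 1pm to 3pm start slots, inclusive — holds.
Demo has to happen before Roadmap — violated.
VendorCall has to be in the 4pm slot or an earlier one — holds.

Invalid. Demo feeds into Sync, so it must come first.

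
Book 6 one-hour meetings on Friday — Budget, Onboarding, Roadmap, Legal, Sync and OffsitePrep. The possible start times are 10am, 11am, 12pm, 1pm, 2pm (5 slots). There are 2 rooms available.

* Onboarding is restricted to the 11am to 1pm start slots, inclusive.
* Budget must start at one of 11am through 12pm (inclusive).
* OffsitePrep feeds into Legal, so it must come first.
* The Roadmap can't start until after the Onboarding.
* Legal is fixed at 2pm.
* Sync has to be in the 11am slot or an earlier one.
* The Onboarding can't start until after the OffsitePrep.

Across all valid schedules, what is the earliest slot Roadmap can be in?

12pm

Precedence pushes Roadmap to at least 12pm.
Roadmap at 12pm is achievable: OffsitePrep in 10am, Roadmap in 12pm, Sync in 10am, Onboarding in 11am, Budget in 11am, Legal in 2pm.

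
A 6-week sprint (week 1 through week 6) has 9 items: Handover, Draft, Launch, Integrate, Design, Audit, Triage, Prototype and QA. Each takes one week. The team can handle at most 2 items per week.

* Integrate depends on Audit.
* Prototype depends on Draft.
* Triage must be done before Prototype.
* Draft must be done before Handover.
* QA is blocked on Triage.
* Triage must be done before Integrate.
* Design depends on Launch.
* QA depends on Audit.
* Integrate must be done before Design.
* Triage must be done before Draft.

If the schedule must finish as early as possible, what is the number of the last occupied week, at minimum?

week 5

The precedence chain requires at least 3 distinct weeks.
With at most 2 per week and 9 tasks, at least 5 weeks are needed.
5 works (last occupied week: week 5): for example Triage -> week 1; Draft -> week 2; QA -> week 4; Design -> week 4; Handover -> week 5; Prototype -> week 3; Launch -> week 3; Integrate -> week 2; Audit -> week 1.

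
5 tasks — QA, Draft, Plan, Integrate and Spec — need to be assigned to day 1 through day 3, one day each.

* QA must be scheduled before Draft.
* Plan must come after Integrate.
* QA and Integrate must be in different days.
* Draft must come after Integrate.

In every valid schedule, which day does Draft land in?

day 3

Precedence pushes Draft to at least day 2.
So Draft is pinned to day 3.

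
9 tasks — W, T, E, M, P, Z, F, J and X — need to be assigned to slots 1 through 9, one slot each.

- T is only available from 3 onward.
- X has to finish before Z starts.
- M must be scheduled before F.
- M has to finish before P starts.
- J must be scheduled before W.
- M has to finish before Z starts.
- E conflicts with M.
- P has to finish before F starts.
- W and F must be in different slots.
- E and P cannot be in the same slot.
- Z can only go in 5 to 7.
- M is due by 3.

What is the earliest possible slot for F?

3

Precedence pushes F to at least 3.
F at 3 is achievable: E -> 3, W -> 2, F -> 3, M -> 1, Z -> 5, J -> 1, T -> 3, P -> 2, X -> 1.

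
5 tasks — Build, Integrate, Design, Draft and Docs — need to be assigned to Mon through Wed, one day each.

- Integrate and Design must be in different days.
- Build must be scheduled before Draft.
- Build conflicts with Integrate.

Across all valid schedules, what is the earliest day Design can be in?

Design at Mon is achievable: Build=Mon; Design=Mon; Integrate=Tue; Draft=Tue; Docs=Mon.

Mon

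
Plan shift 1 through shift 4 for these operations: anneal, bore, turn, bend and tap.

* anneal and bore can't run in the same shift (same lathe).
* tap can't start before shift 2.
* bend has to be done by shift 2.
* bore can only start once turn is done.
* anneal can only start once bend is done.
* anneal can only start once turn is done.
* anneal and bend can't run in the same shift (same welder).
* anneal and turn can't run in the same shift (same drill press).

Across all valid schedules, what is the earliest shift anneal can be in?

shift 2

Precedence pushes anneal to at least shift 2.
anneal at shift 2 is achievable: turn -> shift 1, bore -> shift 3, anneal -> shift 2, tap -> shift 2, bend -> shift 1.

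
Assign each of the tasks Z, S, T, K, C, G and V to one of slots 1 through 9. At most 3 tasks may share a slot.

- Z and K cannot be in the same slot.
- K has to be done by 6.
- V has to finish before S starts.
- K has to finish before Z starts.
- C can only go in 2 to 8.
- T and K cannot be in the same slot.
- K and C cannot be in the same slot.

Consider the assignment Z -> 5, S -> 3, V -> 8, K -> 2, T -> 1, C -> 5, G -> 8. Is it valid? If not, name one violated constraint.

Z and K cannot be in the same slot — holds.
K has to finish before Z starts — holds.
T and K cannot be in the same slot — holds.
At most 3 tasks may share a slot — holds.
C can only go in 2 to 8 — holds.
K has to be done by 6 — holds.
V has to finish before S starts — violated.
K and C cannot be in the same slot — holds.

No. V has to finish before S starts is not satisfied.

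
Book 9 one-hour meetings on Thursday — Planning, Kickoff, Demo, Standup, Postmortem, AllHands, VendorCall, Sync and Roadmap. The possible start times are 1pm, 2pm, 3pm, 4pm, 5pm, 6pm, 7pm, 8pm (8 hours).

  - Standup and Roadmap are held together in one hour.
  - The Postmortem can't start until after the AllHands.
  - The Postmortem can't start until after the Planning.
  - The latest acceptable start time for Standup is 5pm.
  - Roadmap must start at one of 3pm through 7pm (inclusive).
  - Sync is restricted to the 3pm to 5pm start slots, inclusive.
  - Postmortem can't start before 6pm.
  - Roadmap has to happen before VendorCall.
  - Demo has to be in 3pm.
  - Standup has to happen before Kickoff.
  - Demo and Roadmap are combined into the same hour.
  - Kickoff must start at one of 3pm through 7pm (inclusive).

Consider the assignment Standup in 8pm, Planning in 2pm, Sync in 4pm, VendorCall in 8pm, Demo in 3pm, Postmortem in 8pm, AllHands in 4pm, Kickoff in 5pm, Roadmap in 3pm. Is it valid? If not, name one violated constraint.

No. The latest acceptable start time for Standup is 5pm is not satisfied.

Roadmap must start at one of 3pm through 7pm (inclusive) — holds.
Roadmap has to happen before VendorCall — holds.
The Postmortem can't start until after the Planning — holds.
Demo and Roadmap are combined into the same hour — holds.
Standup and Roadmap are held together in one hour — violated.
Sync is restricted to the 3pm to 5pm start slots, inclusive — holds.
Demo has to be in 3pm — holds.
The latest acceptable start time for Standup is 5pm — violated.
Kickoff must start at one of 3pm through 7pm (inclusive) — holds.
Standup has to happen before Kickoff — violated.
The Postmortem can't start until after the AllHands — holds.
Postmortem can't start before 6pm — holds.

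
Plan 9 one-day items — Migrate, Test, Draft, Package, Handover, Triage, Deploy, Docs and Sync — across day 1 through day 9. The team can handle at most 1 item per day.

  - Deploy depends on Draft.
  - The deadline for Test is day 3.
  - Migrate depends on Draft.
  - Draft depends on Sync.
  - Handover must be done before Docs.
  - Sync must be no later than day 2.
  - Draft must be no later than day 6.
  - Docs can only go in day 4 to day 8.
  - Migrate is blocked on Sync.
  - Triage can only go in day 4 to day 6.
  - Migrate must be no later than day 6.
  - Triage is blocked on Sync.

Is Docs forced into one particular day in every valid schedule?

Docs can be day 7 (e.g. Package=day 9, Handover=day 6, Draft=day 3, Migrate=day 5, Triage=day 4, Docs=day 7, Test=day 2, Sync=day 1, Deploy=day 8) or day 8 (e.g. Handover -> day 6, Sync -> day 1, Draft -> day 3, Package -> day 9, Docs -> day 8, Test -> day 2, Migrate -> day 5, Triage -> day 4, Deploy -> day 7).

No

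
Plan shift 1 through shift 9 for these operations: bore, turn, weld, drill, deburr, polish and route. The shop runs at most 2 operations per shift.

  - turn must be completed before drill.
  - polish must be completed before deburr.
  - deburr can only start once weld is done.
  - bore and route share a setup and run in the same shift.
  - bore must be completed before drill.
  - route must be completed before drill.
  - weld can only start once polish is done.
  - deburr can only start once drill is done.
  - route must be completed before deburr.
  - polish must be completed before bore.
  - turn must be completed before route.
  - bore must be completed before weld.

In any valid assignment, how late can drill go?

Precedence pushes drill to at least shift 3; downstream work caps drill at shift 8.
drill at shift 8 is achievable: bore=shift 2; polish=shift 1; route=shift 2; deburr=shift 9; turn=shift 1; weld=shift 3; drill=shift 8.

shift 8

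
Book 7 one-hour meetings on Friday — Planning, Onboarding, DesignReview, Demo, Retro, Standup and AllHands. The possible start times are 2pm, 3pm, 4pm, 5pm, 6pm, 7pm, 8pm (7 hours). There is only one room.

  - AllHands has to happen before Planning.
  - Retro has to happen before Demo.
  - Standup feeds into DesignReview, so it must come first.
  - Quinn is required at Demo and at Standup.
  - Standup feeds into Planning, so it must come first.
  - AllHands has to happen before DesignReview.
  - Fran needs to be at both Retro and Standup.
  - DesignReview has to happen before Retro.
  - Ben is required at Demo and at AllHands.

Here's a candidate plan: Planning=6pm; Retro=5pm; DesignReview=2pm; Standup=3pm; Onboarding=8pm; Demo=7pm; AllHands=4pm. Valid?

No. AllHands has to happen before DesignReview is not satisfied.

Standup feeds into DesignReview, so it must come first — violated.
AllHands has to happen before DesignReview — violated.
Standup feeds into Planning, so it must come first — holds.
DesignReview has to happen before Retro — holds.
AllHands has to happen before Planning — holds.
There is only one room — holds.
Retro has to happen before Demo — holds.
Fran needs to be at both Retro and Standup — holds.
Quinn is required at Demo and at Standup — holds.
Ben is required at Demo and at AllHands — holds.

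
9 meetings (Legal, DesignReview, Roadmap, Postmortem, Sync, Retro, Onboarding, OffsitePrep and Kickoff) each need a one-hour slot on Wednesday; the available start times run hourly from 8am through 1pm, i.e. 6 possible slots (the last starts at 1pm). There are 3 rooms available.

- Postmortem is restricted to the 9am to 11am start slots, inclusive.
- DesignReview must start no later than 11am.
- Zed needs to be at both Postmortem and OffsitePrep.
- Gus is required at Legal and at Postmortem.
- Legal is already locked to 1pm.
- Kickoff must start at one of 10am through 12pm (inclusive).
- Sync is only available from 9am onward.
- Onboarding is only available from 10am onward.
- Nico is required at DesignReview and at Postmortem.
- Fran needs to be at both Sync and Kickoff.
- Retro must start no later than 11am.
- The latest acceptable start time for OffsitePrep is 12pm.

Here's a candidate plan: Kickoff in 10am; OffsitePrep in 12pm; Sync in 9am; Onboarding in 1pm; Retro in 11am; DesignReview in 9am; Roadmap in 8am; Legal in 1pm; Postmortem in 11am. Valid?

Sync is only available from 9am onward — holds.
Nico is required at DesignReview and at Postmortem — holds.
Zed needs to be at both Postmortem and OffsitePrep — holds.
DesignReview must start no later than 11am — holds.
Retro must start no later than 11am — holds.
Kickoff must start at one of 10am through 12pm (inclusive) — holds.
Postmortem is restricted to the 9am to 11am start slots, inclusive — holds.
Onboarding is only available from 10am onward — holds.
Fran needs to be at both Sync and Kickoff — holds.
Legal is already locked to 1pm — holds.
There are 3 rooms available — holds.
The latest acceptable start time for OffsitePrep is 12pm — holds.
Gus is required at Legal and at Postmortem — holds.

Valid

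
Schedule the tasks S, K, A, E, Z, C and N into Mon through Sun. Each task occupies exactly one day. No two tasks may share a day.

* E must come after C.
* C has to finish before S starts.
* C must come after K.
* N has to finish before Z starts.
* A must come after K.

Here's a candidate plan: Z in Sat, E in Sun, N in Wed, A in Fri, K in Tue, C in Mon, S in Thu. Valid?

E must come after C — holds.
C must come after K — violated.
N has to finish before Z starts — holds.
C has to finish before S starts — holds.
No two tasks may share a day — holds.
A must come after K — holds.

No. C must come after K is not satisfied.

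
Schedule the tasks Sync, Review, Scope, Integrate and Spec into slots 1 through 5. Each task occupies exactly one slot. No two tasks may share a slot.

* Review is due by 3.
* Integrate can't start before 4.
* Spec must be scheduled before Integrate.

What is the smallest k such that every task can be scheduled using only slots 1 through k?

5

The precedence chain requires at least 2 distinct slots.
With at most 1 per slot and 5 tasks, at least 5 slots are needed.
Integrate can't be placed before 4, so the schedule must run through at least slot 4.
5 works (last occupied slot: 5): for example Integrate in 4; Spec in 2; Sync in 3; Review in 1; Scope in 5.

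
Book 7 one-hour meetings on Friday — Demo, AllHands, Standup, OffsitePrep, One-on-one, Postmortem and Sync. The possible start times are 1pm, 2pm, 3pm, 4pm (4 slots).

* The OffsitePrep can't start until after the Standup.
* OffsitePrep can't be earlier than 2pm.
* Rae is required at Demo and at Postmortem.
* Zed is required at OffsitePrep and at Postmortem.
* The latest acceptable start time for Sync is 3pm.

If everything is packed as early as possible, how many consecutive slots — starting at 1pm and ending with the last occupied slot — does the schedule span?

2 slots

The precedence chain requires at least 2 distinct slots.
2 works (last occupied slot: 2pm): for example Sync -> 1pm; OffsitePrep -> 2pm; AllHands -> 1pm; Demo -> 2pm; Standup -> 1pm; One-on-one -> 1pm; Postmortem -> 1pm.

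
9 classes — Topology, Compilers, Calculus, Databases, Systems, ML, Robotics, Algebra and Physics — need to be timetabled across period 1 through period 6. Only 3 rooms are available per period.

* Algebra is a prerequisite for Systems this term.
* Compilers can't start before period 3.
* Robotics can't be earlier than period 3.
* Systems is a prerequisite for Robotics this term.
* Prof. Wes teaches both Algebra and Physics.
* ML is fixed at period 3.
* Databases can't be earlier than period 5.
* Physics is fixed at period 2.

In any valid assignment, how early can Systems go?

period 2

Precedence pushes Systems to at least period 2; downstream work caps Systems at period 5.
Systems at period 2 is achievable: Databases in period 5, Systems in period 2, Algebra in period 1, Calculus in period 1, Robotics in period 3, Physics in period 2, Topology in period 1, Compilers in period 3, ML in period 3.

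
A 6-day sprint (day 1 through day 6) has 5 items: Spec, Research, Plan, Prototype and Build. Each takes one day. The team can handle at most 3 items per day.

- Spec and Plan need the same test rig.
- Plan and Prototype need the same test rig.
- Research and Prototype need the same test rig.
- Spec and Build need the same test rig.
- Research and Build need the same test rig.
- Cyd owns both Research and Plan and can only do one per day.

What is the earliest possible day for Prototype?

day 1

Prototype at day 1 is achievable: Plan=day 3, Prototype=day 1, Research=day 2, Spec=day 1, Build=day 3.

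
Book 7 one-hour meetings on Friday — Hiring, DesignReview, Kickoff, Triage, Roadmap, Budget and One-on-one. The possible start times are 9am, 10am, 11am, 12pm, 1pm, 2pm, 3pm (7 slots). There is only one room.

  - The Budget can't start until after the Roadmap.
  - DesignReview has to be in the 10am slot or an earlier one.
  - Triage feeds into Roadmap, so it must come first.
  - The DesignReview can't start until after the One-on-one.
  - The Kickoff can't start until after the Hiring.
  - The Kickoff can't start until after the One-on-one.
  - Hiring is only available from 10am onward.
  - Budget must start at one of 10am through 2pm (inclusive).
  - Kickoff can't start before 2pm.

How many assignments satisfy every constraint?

4

Enumerating: Triage in 11am, Budget in 1pm, Hiring in 2pm, Kickoff in 3pm, One-on-one in 9am, Roadmap in 12pm, DesignReview in 10am | Budget in 2pm; Triage in 12pm; Roadmap in 1pm; DesignReview in 10am; Hiring in 11am; One-on-one in 9am; Kickoff in 3pm | Triage in 11am, One-on-one in 9am, Hiring in 12pm, Kickoff in 3pm, Roadmap in 1pm, Budget in 2pm, DesignReview in 10am | Roadmap -> 12pm, One-on-one -> 9am, DesignReview -> 10am, Kickoff -> 3pm, Budget -> 2pm, Triage -> 11am, Hiring -> 1pm.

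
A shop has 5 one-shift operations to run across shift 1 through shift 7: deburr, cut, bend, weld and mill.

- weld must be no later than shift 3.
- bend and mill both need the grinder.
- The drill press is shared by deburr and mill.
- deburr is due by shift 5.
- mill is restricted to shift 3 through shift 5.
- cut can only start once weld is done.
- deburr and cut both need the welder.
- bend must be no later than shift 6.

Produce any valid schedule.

bend=shift 1, weld=shift 1, mill=shift 3, deburr=shift 1, cut=shift 2

Checking: weld(shift 1) before cut(shift 2); deburr(shift 1) != cut(shift 2); bend(shift 1) != mill(shift 3); deburr(shift 1) != mill(shift 3); weld=shift 1 in [shift 1,shift 3]; deburr=shift 1 in [shift 1,shift 5]; bend=shift 1 in [shift 1,shift 6]; mill=shift 3 in [shift 3,shift 5].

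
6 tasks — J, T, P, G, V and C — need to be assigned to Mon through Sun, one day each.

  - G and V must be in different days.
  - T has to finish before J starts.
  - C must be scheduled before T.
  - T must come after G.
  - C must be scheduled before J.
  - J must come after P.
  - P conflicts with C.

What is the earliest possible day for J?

Precedence pushes J to at least Wed.
J at Wed is achievable: T in Tue; P in Tue; V in Tue; C in Mon; G in Mon; J in Wed.

Wed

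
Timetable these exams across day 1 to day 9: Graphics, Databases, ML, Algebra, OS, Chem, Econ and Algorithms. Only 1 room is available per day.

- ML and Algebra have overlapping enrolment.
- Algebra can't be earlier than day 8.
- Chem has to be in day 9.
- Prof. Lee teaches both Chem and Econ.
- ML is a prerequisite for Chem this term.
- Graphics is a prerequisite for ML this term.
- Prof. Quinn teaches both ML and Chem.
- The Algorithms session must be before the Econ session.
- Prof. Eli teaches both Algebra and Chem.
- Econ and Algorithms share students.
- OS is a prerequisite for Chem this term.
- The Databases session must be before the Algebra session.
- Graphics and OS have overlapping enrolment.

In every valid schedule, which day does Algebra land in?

Algebra's window is day 8–day 9.
Chem is fixed at day 9, and Algebra can't share a day with Chem.
So Algebra must be day 8.

day 8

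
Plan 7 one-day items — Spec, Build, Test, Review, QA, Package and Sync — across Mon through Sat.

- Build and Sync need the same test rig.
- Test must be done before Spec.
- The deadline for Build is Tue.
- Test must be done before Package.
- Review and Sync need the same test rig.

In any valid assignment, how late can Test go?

Fri

Downstream work caps Test at Fri.
Test at Fri is achievable: Spec=Sat; Sync=Tue; Package=Sat; Build=Mon; Test=Fri; Review=Mon; QA=Mon.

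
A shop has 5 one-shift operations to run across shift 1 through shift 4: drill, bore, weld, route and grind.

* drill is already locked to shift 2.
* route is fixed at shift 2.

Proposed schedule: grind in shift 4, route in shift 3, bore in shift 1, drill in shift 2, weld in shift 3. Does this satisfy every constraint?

route is fixed at shift 2 — violated.
drill is already locked to shift 2 — holds.

No. route is fixed at shift 2 is not satisfied.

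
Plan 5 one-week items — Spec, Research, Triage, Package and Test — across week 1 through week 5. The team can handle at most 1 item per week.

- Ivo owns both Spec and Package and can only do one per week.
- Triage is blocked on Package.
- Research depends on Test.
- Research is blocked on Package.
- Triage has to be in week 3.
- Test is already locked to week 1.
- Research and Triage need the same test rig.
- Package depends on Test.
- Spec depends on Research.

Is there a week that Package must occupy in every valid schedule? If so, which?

week 2

Test is fixed at week 1 and must come before Package, so Package is at least week 2.
Triage is fixed at week 3 and must come after Package, so Package is at most week 2.
So Package must be week 2.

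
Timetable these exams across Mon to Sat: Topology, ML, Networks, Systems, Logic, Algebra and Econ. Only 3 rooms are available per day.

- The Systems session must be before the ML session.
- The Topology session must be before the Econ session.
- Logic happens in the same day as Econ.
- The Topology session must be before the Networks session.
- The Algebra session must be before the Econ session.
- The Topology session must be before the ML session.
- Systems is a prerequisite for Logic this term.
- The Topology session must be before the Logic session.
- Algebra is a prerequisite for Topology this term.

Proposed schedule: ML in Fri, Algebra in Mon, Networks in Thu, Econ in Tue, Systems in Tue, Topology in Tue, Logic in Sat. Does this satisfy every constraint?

The Algebra session must be before the Econ session — holds.
Algebra is a prerequisite for Topology this term — holds.
The Topology session must be before the ML session — holds.
The Topology session must be before the Logic session — holds.
Only 3 rooms are available per day — holds.
The Topology session must be before the Econ session — violated.
The Topology session must be before the Networks session — holds.
Systems is a prerequisite for Logic this term — holds.
Logic happens in the same day as Econ — violated.
The Systems session must be before the ML session — holds.

No — it violates: Logic happens in the same day as Econ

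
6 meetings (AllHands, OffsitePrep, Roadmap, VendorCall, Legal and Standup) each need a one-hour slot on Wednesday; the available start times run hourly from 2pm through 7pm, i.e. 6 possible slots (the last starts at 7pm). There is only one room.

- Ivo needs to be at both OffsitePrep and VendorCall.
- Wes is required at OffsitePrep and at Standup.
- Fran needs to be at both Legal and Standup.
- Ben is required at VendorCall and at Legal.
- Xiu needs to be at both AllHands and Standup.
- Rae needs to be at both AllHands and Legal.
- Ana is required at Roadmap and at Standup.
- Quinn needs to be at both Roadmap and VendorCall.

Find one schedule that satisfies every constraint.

Standup=7pm; Roadmap=4pm; AllHands=2pm; Legal=6pm; VendorCall=5pm; OffsitePrep=3pm

Checking: AllHands(2pm) != Legal(6pm); OffsitePrep(3pm) != VendorCall(5pm); VendorCall(5pm) != Legal(6pm); Legal(6pm) != Standup(7pm); Roadmap(4pm) != VendorCall(5pm); AllHands(2pm) != Standup(7pm); OffsitePrep(3pm) != Standup(7pm); Roadmap(4pm) != Standup(7pm); max 1 per slot (cap 1).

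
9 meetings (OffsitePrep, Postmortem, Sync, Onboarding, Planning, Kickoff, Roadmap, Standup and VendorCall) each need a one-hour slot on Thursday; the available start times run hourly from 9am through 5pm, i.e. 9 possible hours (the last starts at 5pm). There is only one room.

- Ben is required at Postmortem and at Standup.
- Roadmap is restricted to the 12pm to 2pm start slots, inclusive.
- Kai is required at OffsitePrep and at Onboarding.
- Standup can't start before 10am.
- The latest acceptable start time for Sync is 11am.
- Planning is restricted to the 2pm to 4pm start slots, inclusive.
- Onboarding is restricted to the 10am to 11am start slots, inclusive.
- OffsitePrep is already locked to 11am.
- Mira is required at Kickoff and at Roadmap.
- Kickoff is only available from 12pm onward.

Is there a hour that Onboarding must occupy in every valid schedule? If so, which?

Onboarding's window is 10am–11am.
OffsitePrep is fixed at 11am, and Onboarding can't share a hour with OffsitePrep.
So Onboarding must be 10am.

10am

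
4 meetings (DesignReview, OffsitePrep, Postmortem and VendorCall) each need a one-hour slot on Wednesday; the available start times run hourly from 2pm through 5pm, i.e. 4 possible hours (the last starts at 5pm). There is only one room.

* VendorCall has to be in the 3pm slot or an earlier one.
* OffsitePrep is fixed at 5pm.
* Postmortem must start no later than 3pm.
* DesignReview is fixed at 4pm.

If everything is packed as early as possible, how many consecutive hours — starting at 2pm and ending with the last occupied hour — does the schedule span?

4

With at most 1 per hour and 4 meetings, at least 4 hours are needed.
OffsitePrep can't be placed before 5pm — that is hour 4 counting from 2pm — so the schedule must run through at least 4 hours.
4 works (last occupied hour: 5pm): for example DesignReview in 4pm; Postmortem in 2pm; OffsitePrep in 5pm; VendorCall in 3pm.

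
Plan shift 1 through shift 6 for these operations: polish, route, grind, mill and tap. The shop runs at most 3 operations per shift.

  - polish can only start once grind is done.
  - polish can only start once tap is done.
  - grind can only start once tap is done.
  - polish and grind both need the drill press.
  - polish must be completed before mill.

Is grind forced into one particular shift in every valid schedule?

No

grind can be shift 2 (e.g. polish -> shift 3, grind -> shift 2, route -> shift 1, tap -> shift 1, mill -> shift 4) or shift 3 (e.g. mill -> shift 5; route -> shift 1; polish -> shift 4; grind -> shift 3; tap -> shift 1).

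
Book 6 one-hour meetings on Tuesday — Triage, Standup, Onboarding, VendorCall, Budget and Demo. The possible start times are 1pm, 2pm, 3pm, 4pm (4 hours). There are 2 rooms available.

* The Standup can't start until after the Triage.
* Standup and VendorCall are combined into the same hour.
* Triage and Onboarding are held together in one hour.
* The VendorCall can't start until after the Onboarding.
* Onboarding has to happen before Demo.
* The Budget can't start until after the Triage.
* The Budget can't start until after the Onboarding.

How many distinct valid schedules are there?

14

Splitting on Triage: it can be 1pm (12), 2pm (2). Listing each branch's schedules as (Standup, Onboarding, VendorCall, Budget, Demo):
Triage=1pm: (2pm,1pm,2pm,3pm,3pm) (2pm,1pm,2pm,3pm,4pm) (2pm,1pm,2pm,4pm,3pm) (2pm,1pm,2pm,4pm,4pm) (3pm,1pm,3pm,2pm,2pm) (3pm,1pm,3pm,2pm,4pm) (3pm,1pm,3pm,4pm,2pm) (3pm,1pm,3pm,4pm,4pm) (4pm,1pm,4pm,2pm,2pm) (4pm,1pm,4pm,2pm,3pm) (4pm,1pm,4pm,3pm,2pm) (4pm,1pm,4pm,3pm,3pm) — 12.
Triage=2pm: (3pm,2pm,3pm,4pm,4pm) (4pm,2pm,4pm,3pm,3pm) — 2.
Summing: 12 + 2 = 14.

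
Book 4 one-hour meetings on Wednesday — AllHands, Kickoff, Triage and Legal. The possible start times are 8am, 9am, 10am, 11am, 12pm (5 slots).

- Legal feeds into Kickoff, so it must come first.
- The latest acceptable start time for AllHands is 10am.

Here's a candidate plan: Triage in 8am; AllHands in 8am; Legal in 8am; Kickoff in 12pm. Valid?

Yes

The latest acceptable start time for AllHands is 10am — holds.
Legal feeds into Kickoff, so it must come first — holds.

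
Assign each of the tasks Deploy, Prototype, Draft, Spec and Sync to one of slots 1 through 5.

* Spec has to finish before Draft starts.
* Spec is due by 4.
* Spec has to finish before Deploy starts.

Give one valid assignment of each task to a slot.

Prototype -> 1; Sync -> 1; Spec -> 1; Draft -> 2; Deploy -> 2

Checking: Spec(1) before Draft(2); Spec(1) before Deploy(2); Spec=1 in [1,4].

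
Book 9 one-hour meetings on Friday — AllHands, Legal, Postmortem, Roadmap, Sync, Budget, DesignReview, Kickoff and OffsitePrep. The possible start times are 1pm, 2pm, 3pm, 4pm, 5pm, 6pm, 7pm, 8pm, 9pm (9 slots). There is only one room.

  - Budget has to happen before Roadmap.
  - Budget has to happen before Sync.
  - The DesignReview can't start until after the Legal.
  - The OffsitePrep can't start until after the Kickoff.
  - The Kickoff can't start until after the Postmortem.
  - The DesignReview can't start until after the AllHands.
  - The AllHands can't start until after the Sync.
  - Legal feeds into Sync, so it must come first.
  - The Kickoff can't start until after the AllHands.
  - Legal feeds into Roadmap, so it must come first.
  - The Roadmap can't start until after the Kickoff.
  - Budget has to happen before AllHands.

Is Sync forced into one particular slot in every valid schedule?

No

Sync can be 3pm (e.g. OffsitePrep in 9pm, Sync in 3pm, Postmortem in 5pm, Roadmap in 7pm, Budget in 2pm, Legal in 1pm, Kickoff in 6pm, AllHands in 4pm, DesignReview in 8pm) or 4pm (e.g. Legal -> 1pm, Postmortem -> 3pm, Budget -> 2pm, Roadmap -> 7pm, Sync -> 4pm, OffsitePrep -> 9pm, Kickoff -> 6pm, DesignReview -> 8pm, AllHands -> 5pm).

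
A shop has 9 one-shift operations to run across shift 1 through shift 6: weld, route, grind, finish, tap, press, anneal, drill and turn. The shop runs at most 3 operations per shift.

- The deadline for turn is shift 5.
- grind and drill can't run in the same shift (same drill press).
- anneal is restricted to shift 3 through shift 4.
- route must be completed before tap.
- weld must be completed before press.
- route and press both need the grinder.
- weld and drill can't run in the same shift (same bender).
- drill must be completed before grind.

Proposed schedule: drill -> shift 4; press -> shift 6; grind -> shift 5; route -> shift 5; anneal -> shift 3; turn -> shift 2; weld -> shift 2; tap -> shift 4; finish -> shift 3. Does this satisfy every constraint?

No — it violates: route must be completed before tap

route must be completed before tap — violated.
grind and drill can't run in the same shift (same drill press) — holds.
route and press both need the grinder — holds.
anneal is restricted to shift 3 through shift 4 — holds.
drill must be completed before grind — holds.
The deadline for turn is shift 5 — holds.
The shop runs at most 3 operations per shift — holds.
weld must be completed before press — holds.
weld and drill can't run in the same shift (same bender) — holds.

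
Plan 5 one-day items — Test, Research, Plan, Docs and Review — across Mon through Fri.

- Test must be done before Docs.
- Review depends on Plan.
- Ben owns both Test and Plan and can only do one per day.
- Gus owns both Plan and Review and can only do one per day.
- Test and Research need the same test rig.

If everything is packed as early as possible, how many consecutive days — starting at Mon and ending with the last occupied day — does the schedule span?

The precedence chain requires at least 2 distinct days.
Could 2 days be enough, i.e. nothing placed later than Tue? No: Docs must come after Test (at Mon or later) → {Tue}; Test must come before Docs (at Tue or earlier) → {Mon}; Review must come after Plan (at Mon or later) → {Tue}; Plan must come before Review (at Tue or earlier) → {Mon}; Plan can't share with Test (Mon) → nothing is left.
So 2 days is not enough.
3 works (last occupied day: Wed): for example Docs -> Tue; Plan -> Tue; Research -> Tue; Review -> Wed; Test -> Mon.

3 days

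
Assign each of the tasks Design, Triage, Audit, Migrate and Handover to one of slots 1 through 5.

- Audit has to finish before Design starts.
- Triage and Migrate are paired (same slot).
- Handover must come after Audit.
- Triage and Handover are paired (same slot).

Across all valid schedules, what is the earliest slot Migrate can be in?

Migrate must be in the same slot as Handover, which can't be before 2, so Migrate is at least 2.
Migrate at 2 is achievable: Triage in 2; Audit in 1; Design in 2; Migrate in 2; Handover in 2.

2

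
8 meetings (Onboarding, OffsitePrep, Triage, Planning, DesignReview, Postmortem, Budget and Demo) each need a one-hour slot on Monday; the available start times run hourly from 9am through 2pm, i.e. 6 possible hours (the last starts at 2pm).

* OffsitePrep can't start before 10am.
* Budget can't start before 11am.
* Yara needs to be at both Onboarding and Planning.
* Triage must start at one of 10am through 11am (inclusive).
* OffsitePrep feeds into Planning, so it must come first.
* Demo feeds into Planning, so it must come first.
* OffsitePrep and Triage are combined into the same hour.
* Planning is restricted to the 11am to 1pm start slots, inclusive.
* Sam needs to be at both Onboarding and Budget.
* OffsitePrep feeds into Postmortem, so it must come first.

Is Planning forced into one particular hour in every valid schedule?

Planning can be 11am (e.g. DesignReview -> 9am; Triage -> 10am; Postmortem -> 11am; Demo -> 9am; Onboarding -> 9am; OffsitePrep -> 10am; Planning -> 11am; Budget -> 11am) or 12pm (e.g. Triage -> 10am, Planning -> 12pm, OffsitePrep -> 10am, DesignReview -> 9am, Onboarding -> 9am, Demo -> 9am, Budget -> 11am, Postmortem -> 11am).

No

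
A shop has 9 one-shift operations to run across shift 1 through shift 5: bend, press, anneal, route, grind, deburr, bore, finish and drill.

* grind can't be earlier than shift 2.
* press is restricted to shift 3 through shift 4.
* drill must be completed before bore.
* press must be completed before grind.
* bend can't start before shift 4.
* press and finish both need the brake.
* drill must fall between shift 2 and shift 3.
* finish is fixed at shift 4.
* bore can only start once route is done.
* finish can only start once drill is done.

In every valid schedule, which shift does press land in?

press's window is shift 3–shift 4.
finish is fixed at shift 4, and press can't share a shift with finish.
So press must be shift 3.

shift 3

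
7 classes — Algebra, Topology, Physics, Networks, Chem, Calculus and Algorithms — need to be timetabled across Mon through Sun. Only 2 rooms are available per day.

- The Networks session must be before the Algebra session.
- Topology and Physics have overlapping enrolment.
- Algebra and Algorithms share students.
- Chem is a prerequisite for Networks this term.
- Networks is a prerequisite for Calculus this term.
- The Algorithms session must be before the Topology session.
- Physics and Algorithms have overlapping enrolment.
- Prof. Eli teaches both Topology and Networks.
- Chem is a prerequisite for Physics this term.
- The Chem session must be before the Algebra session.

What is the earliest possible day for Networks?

Precedence pushes Networks to at least Tue; downstream work caps Networks at Sat.
Networks at Tue is achievable: Physics -> Tue; Algebra -> Wed; Chem -> Mon; Networks -> Tue; Calculus -> Thu; Topology -> Wed; Algorithms -> Mon.

Tue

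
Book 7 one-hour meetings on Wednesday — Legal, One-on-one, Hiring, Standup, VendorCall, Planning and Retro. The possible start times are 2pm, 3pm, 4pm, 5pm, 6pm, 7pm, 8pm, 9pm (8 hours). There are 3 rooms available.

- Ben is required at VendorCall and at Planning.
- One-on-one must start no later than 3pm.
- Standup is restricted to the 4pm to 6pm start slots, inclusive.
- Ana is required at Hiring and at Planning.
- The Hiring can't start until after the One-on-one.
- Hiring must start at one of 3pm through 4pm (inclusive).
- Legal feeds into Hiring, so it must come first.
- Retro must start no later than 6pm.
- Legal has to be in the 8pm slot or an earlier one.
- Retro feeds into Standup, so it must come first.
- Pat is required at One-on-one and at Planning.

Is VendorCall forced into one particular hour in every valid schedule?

VendorCall can be 2pm (e.g. Legal=2pm, Standup=4pm, Retro=3pm, Hiring=3pm, Planning=4pm, One-on-one=2pm, VendorCall=2pm) or 3pm (e.g. Hiring -> 3pm; Retro -> 2pm; VendorCall -> 3pm; Planning -> 4pm; One-on-one -> 2pm; Standup -> 4pm; Legal -> 2pm).

No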